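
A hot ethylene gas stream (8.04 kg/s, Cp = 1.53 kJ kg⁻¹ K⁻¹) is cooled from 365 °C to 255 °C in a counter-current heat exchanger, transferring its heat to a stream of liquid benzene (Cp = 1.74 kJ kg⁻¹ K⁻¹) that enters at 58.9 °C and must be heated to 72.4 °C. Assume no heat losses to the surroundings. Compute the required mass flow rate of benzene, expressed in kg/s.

ṁ_c = 57.6 kg/s

Heat released by hot stream: Q = 8.04 × 1.53 × (365 − 255) = 1353.1 kJ/s
Energy balance on cold side (adiabatic exchanger): Q = ṁ_c·Cp_c·(T_c,out − T_c,in)
ṁ_c = 1353.1 / [1.74 × (72.4 − 58.9)] = 57.605 kg/s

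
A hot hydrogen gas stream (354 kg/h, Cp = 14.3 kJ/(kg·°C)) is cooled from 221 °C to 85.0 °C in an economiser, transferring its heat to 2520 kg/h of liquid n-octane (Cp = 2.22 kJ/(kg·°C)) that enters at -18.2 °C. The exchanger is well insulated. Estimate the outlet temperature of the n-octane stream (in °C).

T_c,out = 105 °C

Heat released by hot stream: Q = 354 × 14.3 × (221 − 85.0) = 688460 kJ/h
Energy balance on cold side (adiabatic exchanger): Q = ṁ_c·Cp_c·(T_c,out − T_c,in)
T_c,out = -18.2 + 688460/(2520 × 2.22) = 104.86 °C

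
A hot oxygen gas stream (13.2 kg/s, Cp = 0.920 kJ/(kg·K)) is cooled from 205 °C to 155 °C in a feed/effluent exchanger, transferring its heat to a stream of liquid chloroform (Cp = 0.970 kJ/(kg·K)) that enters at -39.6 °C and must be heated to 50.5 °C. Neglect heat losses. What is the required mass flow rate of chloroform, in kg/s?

Heat released by hot stream: Q = 13.2 × 0.920 × (205 − 155) = 607.2 kJ/s
Energy balance on cold side (adiabatic exchanger): Q = ṁ_c·Cp_c·(T_c,out − T_c,in)
ṁ_c = 607.2 / [0.970 × (50.5 − -39.6)] = 6.9476 kg/s

ṁ_c = 6.95 kg/s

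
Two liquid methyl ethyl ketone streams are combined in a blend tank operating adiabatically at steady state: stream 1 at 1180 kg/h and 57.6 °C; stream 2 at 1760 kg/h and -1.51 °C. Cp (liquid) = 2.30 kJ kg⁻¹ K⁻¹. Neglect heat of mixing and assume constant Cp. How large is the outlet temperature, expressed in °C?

Adiabatic, steady state ⇒ Σ ṁᵢCp,ᵢ(T_out − Tᵢ) = 0
T_out = Σ ṁᵢCp,ᵢTᵢ / Σ ṁᵢCp,ᵢ
      = 150210 / 6762 = 22.214 °C

T_out = 22.2 °C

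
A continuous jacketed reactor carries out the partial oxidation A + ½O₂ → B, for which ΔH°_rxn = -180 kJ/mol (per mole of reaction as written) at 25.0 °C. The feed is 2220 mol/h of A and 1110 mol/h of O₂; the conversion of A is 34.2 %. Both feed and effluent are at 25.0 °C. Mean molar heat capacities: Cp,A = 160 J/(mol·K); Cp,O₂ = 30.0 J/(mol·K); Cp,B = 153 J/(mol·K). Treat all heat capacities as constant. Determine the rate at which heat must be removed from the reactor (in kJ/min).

Q_out = 2280 kJ/min

Extent of reaction ξ = 0.342 × 2220 = 759.24 mol/h
Reaction term: ξ·ΔH°_rxn = 759.24 × -180 = -136660 kJ/h
Q = ΔH = -136660 kJ/h = -37.962 kW
Heat removed = 2277.7 kJ/min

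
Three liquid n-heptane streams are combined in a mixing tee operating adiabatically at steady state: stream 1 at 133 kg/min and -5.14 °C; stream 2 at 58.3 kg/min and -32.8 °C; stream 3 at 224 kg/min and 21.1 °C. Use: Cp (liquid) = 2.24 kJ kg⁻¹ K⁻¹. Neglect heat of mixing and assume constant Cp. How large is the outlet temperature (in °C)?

T_out = 5.13 °C

Adiabatic, steady state ⇒ Σ ṁᵢCp,ᵢ(T_out − Tᵢ) = 0
T_out = Σ ṁᵢCp,ᵢTᵢ / Σ ṁᵢCp,ᵢ
      = 4772.4 / 930.27 = 5.1301 °C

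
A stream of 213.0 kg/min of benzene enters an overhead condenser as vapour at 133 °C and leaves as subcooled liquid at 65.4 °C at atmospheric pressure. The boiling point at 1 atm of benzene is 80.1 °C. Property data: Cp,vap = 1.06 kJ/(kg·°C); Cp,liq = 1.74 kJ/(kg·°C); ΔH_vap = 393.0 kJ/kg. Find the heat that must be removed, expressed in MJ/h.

vapour 133→80.1 °C: -56.074 kJ/kg
condensation at 80.1 °C: -393 kJ/kg
liquid 80.1→65.4 °C: -25.578 kJ/kg
Δh = -56.074 + -393 + -25.578 = -474.65 kJ/kg
Q = ṁ·Δh = 213.0 kg/min × -474.65 kJ/kg = -101100 kJ/min
|Q| = 1685 kW = 6066.1 MJ/h

Q_c = 6070 MJ/h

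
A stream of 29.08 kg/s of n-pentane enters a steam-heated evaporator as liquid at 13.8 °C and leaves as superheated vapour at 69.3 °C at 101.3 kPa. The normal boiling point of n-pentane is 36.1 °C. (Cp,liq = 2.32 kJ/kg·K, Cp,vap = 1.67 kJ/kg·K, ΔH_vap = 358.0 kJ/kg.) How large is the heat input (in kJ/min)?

Q = 812000 kJ/min

liquid 13.8→36.1 °C: 51.736 kJ/kg
vaporisation at 36.1 °C: 358 kJ/kg
vapour 36.1→69.3 °C: 55.444 kJ/kg
Δh = 51.736 + 358 + 55.444 = 465.18 kJ/kg
Q = ṁ·Δh = 29.08 kg/s × 465.18 kJ/kg = 13527 kJ/s
|Q| = 13527 kW = 811650 kJ/min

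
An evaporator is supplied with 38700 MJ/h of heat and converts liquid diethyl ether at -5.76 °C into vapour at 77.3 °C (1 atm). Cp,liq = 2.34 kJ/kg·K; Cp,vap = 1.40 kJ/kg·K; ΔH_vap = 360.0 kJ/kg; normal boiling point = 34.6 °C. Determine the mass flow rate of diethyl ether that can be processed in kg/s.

Δh = 2.34×(34.6−-5.76) + 360.0 + 1.40×(77.3−34.6) = 514.22 kJ/kg
Q = 38700 MJ/h = 10750 kJ/s = 10750 kJ/s
ṁ = Q/Δh = 10750 / 514.22 = 20.905 kg/s

ṁ = 20.9 kg/s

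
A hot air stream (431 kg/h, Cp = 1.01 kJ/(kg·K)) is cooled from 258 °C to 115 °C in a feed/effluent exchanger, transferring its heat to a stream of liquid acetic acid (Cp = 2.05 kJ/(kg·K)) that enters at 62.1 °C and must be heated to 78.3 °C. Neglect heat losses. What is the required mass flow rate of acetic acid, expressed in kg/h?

Heat released by hot stream: Q = 431 × 1.01 × (258 − 115) = 62249 kJ/h
Energy balance on cold side (adiabatic exchanger): Q = ṁ_c·Cp_c·(T_c,out − T_c,in)
ṁ_c = 62249 / [2.05 × (78.3 − 62.1)] = 1874.4 kg/h

ṁ_c = 1870 kg/h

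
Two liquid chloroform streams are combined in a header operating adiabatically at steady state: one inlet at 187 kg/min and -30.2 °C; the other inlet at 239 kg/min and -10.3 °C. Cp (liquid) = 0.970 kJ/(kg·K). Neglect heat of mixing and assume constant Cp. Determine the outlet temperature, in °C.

Adiabatic, steady state ⇒ Σ ṁᵢCp,ᵢ(T_out − Tᵢ) = 0
Σ ṁᵢCp,ᵢTᵢ = 187×0.970×-30.2 + 239×0.970×-10.3 = -7865.8
Σ ṁᵢCp,ᵢ = 187×0.970 + 239×0.970 = 413.22
T_out = -7865.8 / 413.22 = -19.035 °C

T_out = -19.0 °C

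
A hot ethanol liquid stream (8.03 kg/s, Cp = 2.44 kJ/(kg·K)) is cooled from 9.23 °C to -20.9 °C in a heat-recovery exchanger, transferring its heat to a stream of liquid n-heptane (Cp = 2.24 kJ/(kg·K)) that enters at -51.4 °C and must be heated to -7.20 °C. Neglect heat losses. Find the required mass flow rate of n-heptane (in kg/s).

ṁ_c = 5.96 kg/s

Heat released by hot stream: Q = 8.03 × 2.44 × (9.23 − -20.9) = 590.34 kJ/s
Energy balance on cold side (adiabatic exchanger): Q = ṁ_c·Cp_c·(T_c,out − T_c,in)
ṁ_c = 590.34 / [2.24 × (-7.20 − -51.4)] = 5.9626 kg/s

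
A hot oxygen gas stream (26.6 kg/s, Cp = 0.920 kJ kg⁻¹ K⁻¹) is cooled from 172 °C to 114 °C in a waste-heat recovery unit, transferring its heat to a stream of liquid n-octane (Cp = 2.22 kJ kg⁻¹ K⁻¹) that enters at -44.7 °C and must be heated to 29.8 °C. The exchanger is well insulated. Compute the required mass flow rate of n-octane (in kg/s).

Heat released by hot stream: Q = 26.6 × 0.920 × (172 − 114) = 1419.4 kJ/s
Energy balance on cold side (adiabatic exchanger): Q = ṁ_c·Cp_c·(T_c,out − T_c,in)
ṁ_c = 1419.4 / [2.22 × (29.8 − -44.7)] = 8.582 kg/s

ṁ_c = 8.58 kg/s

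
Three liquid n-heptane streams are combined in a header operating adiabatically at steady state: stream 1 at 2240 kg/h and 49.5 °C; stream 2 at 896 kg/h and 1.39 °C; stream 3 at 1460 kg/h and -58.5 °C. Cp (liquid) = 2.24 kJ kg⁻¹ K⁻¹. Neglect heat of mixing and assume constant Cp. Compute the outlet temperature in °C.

T_out = 5.81 °C

Energy balance with Q = 0: Σ ṁᵢCp,ᵢ(T_out − Tᵢ) = 0
Σ ṁᵢCp,ᵢTᵢ = 2240×2.24×49.5 + 896×2.24×1.39 + 1460×2.24×-58.5 = 59843
Σ ṁᵢCp,ᵢ = 2240×2.24 + 896×2.24 + 1460×2.24 = 10295
T_out = 59843 / 10295 = 5.8128 °C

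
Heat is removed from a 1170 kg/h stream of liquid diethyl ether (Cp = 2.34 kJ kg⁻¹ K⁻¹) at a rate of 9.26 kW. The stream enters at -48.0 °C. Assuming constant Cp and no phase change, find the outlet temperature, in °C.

T_out = -60.2 °C

Q = 9.26 kW = 33336 kJ/h
ΔT = Q/(ṁ·Cp) = 33336/(1170×2.34) = 12.176 K
T_out = -48.0 − 12.176 = -60.176 °C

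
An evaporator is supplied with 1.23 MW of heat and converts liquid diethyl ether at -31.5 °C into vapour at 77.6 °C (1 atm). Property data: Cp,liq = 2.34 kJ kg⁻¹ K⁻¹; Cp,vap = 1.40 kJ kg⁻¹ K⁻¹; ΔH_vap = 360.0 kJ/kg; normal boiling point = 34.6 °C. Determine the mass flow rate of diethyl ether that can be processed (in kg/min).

ṁ = 128 kg/min

Δh = 2.34×(34.6−-31.5) + 360.0 + 1.40×(77.6−34.6) = 574.87 kJ/kg
Q = 1.23 MW = 1230 kJ/s = 73800 kJ/min
ṁ = Q/Δh = 73800 / 574.87 = 128.38 kg/min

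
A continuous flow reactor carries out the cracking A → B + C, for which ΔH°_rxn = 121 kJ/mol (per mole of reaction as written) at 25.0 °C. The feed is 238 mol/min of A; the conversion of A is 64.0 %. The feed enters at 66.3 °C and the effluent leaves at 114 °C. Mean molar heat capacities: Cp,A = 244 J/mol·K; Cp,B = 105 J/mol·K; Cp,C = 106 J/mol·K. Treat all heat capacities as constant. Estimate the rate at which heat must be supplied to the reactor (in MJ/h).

Extent of reaction ξ = 0.640 × 238 = 152.32 mol/min
Reaction term: ξ·ΔH°_rxn = 152.32 × 121 = 18431 kJ/min
Sensible, feed 66.3→25 °C: -2398.4 kJ/min
Outlet flows (mol/min): A 85.68, B 152.32, C 152.32
Sensible, products 25→114 °C: 4721 kJ/min
Q = ΔH = 20753 kJ/min = 345.89 kW
Heat supplied = 1245.2 MJ/h

Q_in = 1250 MJ/h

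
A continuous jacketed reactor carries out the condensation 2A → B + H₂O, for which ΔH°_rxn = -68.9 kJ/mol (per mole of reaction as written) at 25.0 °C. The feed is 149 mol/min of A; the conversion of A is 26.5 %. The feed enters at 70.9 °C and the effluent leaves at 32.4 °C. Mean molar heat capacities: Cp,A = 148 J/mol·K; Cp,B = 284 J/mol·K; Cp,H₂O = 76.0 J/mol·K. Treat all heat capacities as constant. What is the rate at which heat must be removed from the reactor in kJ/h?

Q_out = 132000 kJ/h

Extent of reaction ξ = 0.265 × 149 / 2 = 19.742 mol/min
Reaction term: ξ·ΔH°_rxn = 19.742 × -68.9 = -1360.3 kJ/min
Sensible, feed 70.9→25 °C: -1012.2 kJ/min
Outlet flows (mol/min): A 109.52, B 19.742, H₂O 19.742
Sensible, products 25→32.4 °C: 172.53 kJ/min
Q = ΔH = -2199.9 kJ/min = -36.665 kW
Heat removed = 131990 kJ/h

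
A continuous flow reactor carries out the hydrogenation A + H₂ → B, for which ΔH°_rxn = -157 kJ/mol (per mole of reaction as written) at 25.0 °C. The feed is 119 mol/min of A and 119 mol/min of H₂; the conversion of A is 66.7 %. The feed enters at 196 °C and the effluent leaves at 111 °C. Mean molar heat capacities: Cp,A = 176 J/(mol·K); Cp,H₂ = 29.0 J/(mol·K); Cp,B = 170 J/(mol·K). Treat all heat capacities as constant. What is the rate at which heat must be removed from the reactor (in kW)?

Q_out = 246 kW

Extent of reaction ξ = 0.667 × 119 = 79.373 mol/min
Reaction term: ξ·ΔH°_rxn = 79.373 × -157 = -12462 kJ/min
Sensible, feed 196→25 °C: -4171.5 kJ/min
Outlet flows (mol/min): A 39.627, H₂ 39.627, B 79.373
Sensible, products 25→111 °C: 1859.1 kJ/min
Q = ΔH = -14774 kJ/min = -246.23 kW
Heat removed = 246.23 kW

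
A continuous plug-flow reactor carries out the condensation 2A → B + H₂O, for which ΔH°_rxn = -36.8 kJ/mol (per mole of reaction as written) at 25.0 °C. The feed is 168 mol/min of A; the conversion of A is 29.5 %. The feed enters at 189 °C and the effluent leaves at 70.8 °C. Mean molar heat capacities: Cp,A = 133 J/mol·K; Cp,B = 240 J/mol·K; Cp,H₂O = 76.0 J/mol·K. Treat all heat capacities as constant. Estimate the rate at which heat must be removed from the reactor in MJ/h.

Q_out = 210 MJ/h

Extent of reaction ξ = 0.295 × 168 / 2 = 24.78 mol/min
Reaction term: ξ·ΔH°_rxn = 24.78 × -36.8 = -911.9 kJ/min
Sensible, feed 189→25 °C: -3664.4 kJ/min
Outlet flows (mol/min): A 118.44, B 24.78, H₂O 24.78
Sensible, products 25→70.8 °C: 1080.1 kJ/min
Q = ΔH = -3496.2 kJ/min = -58.27 kW
Heat removed = 209.77 MJ/h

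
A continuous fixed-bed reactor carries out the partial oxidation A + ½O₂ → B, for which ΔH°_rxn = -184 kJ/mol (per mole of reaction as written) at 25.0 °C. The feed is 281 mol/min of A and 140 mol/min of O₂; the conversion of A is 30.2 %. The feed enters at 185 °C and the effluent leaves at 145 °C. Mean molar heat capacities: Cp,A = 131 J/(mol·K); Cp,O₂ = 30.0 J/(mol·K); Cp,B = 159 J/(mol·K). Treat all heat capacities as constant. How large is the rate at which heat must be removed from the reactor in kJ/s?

Q_out = 285 kJ/s

Extent of reaction ξ = 0.302 × 281 = 84.862 mol/min
Reaction term: ξ·ΔH°_rxn = 84.862 × -184 = -15615 kJ/min
Sensible, feed 185→25 °C: -6561.8 kJ/min
Outlet flows (mol/min): A 196.14, O₂ 97.569, B 84.862
Sensible, products 25→145 °C: 5053.7 kJ/min
Q = ΔH = -17123 kJ/min = -285.38 kW
Heat removed = 285.38 kJ/s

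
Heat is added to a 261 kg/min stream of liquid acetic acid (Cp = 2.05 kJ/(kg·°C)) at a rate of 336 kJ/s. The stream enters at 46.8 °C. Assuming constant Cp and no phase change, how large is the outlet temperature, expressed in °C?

Q = 336 kJ/s = 20160 kJ/min
ΔT = Q/(ṁ·Cp) = 20160/(261×2.05) = 37.679 K
T_out = 46.8 + 37.679 = 84.479 °C

T_out = 84.5 °C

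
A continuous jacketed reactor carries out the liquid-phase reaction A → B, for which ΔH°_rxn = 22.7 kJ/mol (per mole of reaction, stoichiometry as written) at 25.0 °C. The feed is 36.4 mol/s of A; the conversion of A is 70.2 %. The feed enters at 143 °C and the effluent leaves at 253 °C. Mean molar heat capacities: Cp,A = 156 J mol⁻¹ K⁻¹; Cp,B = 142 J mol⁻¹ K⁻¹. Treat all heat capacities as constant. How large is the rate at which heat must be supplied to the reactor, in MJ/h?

Q_in = 4040 MJ/h

Extent of reaction ξ = 0.702 × 36.4 = 25.553 mol/s
Reaction term: ξ·ΔH°_rxn = 25.553 × 22.7 = 580.05 kJ/s
Sensible, feed 143→25 °C: -670.05 kJ/s
Outlet flows (mol/s): A 10.847, B 25.553
Sensible, products 25→253 °C: 1213.1 kJ/s
Q = ΔH = 1123.1 kJ/s = 1123.1 kW
Heat supplied = 4043.2 MJ/h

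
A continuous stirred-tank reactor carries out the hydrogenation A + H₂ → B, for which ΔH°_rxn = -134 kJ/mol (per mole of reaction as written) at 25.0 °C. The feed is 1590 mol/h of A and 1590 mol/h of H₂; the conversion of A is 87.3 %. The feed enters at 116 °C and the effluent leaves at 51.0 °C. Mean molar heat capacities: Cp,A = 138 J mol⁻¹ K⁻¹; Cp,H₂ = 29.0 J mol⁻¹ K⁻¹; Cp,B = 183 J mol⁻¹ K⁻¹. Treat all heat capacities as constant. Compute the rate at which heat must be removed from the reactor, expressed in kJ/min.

Q_out = 3380 kJ/min

Extent of reaction ξ = 0.873 × 1590 = 1388.1 mol/h
Reaction term: ξ·ΔH°_rxn = 1388.1 × -134 = -186000 kJ/h
Sensible, feed 116→25 °C: -24163 kJ/h
Outlet flows (mol/h): A 201.93, H₂ 201.93, B 1388.1
Sensible, products 25→51.0 °C: 7481.2 kJ/h
Q = ΔH = -202680 kJ/h = -56.301 kW
Heat removed = 3378.1 kJ/min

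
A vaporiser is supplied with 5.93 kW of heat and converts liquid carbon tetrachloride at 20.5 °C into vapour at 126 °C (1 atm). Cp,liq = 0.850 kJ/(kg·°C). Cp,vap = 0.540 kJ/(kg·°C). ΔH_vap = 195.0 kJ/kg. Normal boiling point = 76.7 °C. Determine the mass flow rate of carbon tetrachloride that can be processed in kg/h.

Δh = 0.850×(76.7−20.5) + 195.0 + 0.540×(126−76.7) = 269.39 kJ/kg
Q = 5.93 kW = 5.93 kJ/s = 21348 kJ/h
ṁ = Q/Δh = 21348 / 269.39 = 79.245 kg/h

ṁ = 79.2 kg/h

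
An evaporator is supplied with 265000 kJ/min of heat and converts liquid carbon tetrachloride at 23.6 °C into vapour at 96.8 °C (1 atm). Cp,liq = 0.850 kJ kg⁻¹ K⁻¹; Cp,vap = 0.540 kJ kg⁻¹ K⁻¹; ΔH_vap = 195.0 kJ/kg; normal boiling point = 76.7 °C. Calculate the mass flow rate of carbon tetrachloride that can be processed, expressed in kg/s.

ṁ = 17.6 kg/s

Δh = 0.850×(76.7−23.6) + 195.0 + 0.540×(96.8−76.7) = 250.99 kJ/kg
Q = 265000 kJ/min = 4416.7 kJ/s = 4416.7 kJ/s
ṁ = Q/Δh = 4416.7 / 250.99 = 17.597 kg/s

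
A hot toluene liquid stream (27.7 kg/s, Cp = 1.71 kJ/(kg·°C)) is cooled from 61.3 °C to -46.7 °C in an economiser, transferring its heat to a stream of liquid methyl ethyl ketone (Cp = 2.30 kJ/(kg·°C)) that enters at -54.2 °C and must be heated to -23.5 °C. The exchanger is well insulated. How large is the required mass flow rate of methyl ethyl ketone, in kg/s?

Heat released by hot stream: Q = 27.7 × 1.71 × (61.3 − -46.7) = 5115.6 kJ/s
Energy balance on cold side (adiabatic exchanger): Q = ṁ_c·Cp_c·(T_c,out − T_c,in)
ṁ_c = 5115.6 / [2.30 × (-23.5 − -54.2)] = 72.449 kg/s

ṁ_c = 72.4 kg/s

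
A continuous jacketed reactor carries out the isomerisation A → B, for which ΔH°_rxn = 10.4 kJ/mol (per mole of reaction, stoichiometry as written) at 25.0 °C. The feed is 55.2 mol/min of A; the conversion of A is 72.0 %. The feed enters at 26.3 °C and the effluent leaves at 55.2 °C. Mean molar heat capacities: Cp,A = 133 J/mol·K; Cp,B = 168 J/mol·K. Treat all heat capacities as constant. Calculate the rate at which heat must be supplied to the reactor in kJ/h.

Q_in = 40100 kJ/h

Extent of reaction ξ = 0.720 × 55.2 = 39.744 mol/min
Reaction term: ξ·ΔH°_rxn = 39.744 × 10.4 = 413.34 kJ/min
Sensible, feed 26.3→25 °C: -9.5441 kJ/min
Outlet flows (mol/min): A 15.456, B 39.744
Sensible, products 25→55.2 °C: 263.73 kJ/min
Q = ΔH = 667.52 kJ/min = 11.125 kW
Heat supplied = 40051 kJ/h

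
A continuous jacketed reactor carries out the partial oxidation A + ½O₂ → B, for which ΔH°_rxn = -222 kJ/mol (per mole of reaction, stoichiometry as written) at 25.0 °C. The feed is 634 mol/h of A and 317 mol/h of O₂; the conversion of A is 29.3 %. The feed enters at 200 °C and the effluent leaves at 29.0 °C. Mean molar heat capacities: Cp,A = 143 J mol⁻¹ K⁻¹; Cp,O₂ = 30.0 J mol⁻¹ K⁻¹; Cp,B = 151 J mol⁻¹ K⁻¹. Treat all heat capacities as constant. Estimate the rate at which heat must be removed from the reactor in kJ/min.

Q_out = 973 kJ/min

Extent of reaction ξ = 0.293 × 634 = 185.76 mol/h
Reaction term: ξ·ΔH°_rxn = 185.76 × -222 = -41239 kJ/h
Sensible, feed 200→25 °C: -17530 kJ/h
Outlet flows (mol/h): A 448.24, O₂ 224.12, B 185.76
Sensible, products 25→29.0 °C: 395.49 kJ/h
Q = ΔH = -58374 kJ/h = -16.215 kW
Heat removed = 972.9 kJ/min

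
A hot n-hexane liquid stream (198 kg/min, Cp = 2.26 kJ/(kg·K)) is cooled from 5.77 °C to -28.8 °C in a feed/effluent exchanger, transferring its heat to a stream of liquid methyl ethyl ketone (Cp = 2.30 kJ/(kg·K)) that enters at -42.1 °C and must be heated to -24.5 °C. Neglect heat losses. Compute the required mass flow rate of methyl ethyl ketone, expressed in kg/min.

ṁ_c = 382 kg/min

Heat released by hot stream: Q = 198 × 2.26 × (5.77 − -28.8) = 15469 kJ/min
Energy balance on cold side (adiabatic exchanger): Q = ṁ_c·Cp_c·(T_c,out − T_c,in)
ṁ_c = 15469 / [2.30 × (-24.5 − -42.1)] = 382.15 kg/min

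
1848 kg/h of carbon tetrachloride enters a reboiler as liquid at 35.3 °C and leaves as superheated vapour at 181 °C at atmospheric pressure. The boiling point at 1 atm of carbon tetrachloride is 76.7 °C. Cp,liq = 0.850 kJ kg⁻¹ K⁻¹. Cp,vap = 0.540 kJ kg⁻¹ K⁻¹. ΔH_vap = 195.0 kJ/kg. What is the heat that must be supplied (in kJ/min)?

Q = 8820 kJ/min

liquid 35.3→76.7 °C: 35.19 kJ/kg
vaporisation at 76.7 °C: 195 kJ/kg
vapour 76.7→181 °C: 56.322 kJ/kg
Δh = 35.19 + 195 + 56.322 = 286.51 kJ/kg
Q = ṁ·Δh = 1848 kg/h × 286.51 kJ/kg = 529470 kJ/h
|Q| = 147.08 kW = 8824.6 kJ/min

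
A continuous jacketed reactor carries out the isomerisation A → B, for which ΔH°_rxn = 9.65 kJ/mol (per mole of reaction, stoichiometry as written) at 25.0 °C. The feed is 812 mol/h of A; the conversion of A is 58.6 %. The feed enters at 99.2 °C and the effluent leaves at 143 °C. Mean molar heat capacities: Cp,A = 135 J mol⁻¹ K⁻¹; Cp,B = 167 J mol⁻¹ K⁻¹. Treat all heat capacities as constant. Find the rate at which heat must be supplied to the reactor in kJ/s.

Q_in = 3.11 kJ/s

Extent of reaction ξ = 0.586 × 812 = 475.83 mol/h
Reaction term: ξ·ΔH°_rxn = 475.83 × 9.65 = 4591.8 kJ/h
Sensible, feed 99.2→25 °C: -8133.8 kJ/h
Outlet flows (mol/h): A 336.17, B 475.83
Sensible, products 25→143 °C: 14732 kJ/h
Q = ΔH = 11190 kJ/h = 3.1083 kW
Heat supplied = 3.1083 kJ/s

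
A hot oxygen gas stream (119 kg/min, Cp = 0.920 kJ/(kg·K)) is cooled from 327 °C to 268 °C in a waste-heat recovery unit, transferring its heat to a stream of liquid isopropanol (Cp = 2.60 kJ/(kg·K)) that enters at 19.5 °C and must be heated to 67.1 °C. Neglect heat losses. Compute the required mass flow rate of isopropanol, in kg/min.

Heat released by hot stream: Q = 119 × 0.920 × (327 − 268) = 6459.3 kJ/min
Energy balance on cold side (adiabatic exchanger): Q = ṁ_c·Cp_c·(T_c,out − T_c,in)
ṁ_c = 6459.3 / [2.60 × (67.1 − 19.5)] = 52.192 kg/min

ṁ_c = 52.2 kg/min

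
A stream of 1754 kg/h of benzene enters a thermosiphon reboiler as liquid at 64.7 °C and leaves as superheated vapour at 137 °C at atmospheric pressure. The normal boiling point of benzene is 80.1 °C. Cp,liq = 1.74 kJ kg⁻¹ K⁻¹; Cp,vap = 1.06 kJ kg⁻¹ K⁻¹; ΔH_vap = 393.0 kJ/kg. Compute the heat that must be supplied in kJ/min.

liquid 64.7→80.1 °C: 26.796 kJ/kg
vaporisation at 80.1 °C: 393 kJ/kg
vapour 80.1→137 °C: 60.314 kJ/kg
Δh = 26.796 + 393 + 60.314 = 480.11 kJ/kg
Q = ṁ·Δh = 1754 kg/h × 480.11 kJ/kg = 842110 kJ/h
|Q| = 233.92 kW = 14035 kJ/min

Q = 14000 kJ/min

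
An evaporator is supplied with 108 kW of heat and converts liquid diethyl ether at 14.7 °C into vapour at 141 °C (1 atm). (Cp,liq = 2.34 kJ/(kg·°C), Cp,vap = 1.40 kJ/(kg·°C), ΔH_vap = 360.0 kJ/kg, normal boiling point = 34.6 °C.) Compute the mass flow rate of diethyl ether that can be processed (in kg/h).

Δh = 2.34×(34.6−14.7) + 360.0 + 1.40×(141−34.6) = 555.53 kJ/kg
Q = 108 kW = 108 kJ/s = 388800 kJ/h
ṁ = Q/Δh = 388800 / 555.53 = 699.88 kg/h

ṁ = 700 kg/h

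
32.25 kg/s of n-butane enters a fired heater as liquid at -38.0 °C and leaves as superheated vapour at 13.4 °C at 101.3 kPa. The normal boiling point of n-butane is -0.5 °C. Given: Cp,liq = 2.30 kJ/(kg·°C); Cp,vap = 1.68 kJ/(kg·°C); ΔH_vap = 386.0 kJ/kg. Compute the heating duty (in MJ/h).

liquid -38.0→-0.5 °C: 86.25 kJ/kg
vaporisation at -0.5 °C: 386 kJ/kg
vapour -0.5→13.4 °C: 23.352 kJ/kg
Δh = 86.25 + 386 + 23.352 = 495.6 kJ/kg
Q = ṁ·Δh = 32.25 kg/s × 495.6 kJ/kg = 15983 kJ/s
|Q| = 15983 kW = 57539 MJ/h

Q = 57500 MJ/h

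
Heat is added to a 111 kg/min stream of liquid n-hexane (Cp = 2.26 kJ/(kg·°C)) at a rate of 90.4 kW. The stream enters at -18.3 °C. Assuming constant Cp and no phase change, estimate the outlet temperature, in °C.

T_out = 3.32 °C

Q = 90.4 kW = 5424 kJ/min
ΔT = Q/(ṁ·Cp) = 5424/(111×2.26) = 21.622 K
T_out = -18.3 + 21.622 = 3.3216 °C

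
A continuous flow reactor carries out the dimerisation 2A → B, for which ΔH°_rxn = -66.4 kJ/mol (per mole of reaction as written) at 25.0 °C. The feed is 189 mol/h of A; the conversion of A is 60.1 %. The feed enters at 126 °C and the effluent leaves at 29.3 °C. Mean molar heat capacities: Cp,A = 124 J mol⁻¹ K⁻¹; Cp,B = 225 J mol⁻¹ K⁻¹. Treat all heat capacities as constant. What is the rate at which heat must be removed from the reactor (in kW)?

Q_out = 1.68 kW

Extent of reaction ξ = 0.601 × 189 / 2 = 56.794 mol/h
Reaction term: ξ·ΔH°_rxn = 56.794 × -66.4 = -3771.2 kJ/h
Sensible, feed 126→25 °C: -2367 kJ/h
Outlet flows (mol/h): A 75.411, B 56.794
Sensible, products 25→29.3 °C: 95.158 kJ/h
Q = ΔH = -6043 kJ/h = -1.6786 kW
Heat removed = 1.6786 kW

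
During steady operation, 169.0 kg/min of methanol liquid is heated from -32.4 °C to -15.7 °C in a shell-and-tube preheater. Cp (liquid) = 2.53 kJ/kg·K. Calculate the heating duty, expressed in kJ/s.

Q = 119 kJ/s

Q = ṁ·Cp·ΔT = 169.0 × 2.53 × (-15.7 − -32.4) = 7140.4 kJ/min
Converting: 7140.4 / 60 s = 119.01 kW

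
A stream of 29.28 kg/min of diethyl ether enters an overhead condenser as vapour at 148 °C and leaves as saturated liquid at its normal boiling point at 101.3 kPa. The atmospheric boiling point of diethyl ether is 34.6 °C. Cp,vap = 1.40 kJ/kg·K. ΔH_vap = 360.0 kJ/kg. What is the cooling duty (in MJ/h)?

vapour 148→34.6 °C: -158.76 kJ/kg
condensation at 34.6 °C: -360 kJ/kg
Δh = -158.76 + -360 = -518.76 kJ/kg
Q = ṁ·Δh = 29.28 kg/min × -518.76 kJ/kg = -15189 kJ/min
|Q| = 253.15 kW = 911.36 MJ/h

Q_c = 911 MJ/h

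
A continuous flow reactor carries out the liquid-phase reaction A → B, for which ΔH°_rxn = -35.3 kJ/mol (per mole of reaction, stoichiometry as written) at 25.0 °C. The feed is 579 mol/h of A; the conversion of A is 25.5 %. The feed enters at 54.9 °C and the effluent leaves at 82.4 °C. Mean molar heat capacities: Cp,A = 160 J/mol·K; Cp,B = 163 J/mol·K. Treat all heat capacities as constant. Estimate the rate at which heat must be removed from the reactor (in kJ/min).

Q_out = 44.0 kJ/min

Extent of reaction ξ = 0.255 × 579 = 147.65 mol/h
Reaction term: ξ·ΔH°_rxn = 147.65 × -35.3 = -5211.9 kJ/h
Sensible, feed 54.9→25 °C: -2769.9 kJ/h
Outlet flows (mol/h): A 431.36, B 147.65
Sensible, products 25→82.4 °C: 5343 kJ/h
Q = ΔH = -2638.8 kJ/h = -0.73301 kW
Heat removed = 43.981 kJ/min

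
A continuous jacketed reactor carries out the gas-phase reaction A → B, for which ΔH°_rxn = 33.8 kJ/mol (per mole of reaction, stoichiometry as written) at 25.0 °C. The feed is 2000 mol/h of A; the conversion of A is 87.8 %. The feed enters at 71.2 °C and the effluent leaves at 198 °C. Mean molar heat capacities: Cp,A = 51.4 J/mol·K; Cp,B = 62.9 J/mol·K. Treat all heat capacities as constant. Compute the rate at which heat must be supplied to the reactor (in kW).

Q_in = 21.1 kW

Extent of reaction ξ = 0.878 × 2000 = 1756 mol/h
Reaction term: ξ·ΔH°_rxn = 1756 × 33.8 = 59353 kJ/h
Sensible, feed 71.2→25 °C: -4749.4 kJ/h
Outlet flows (mol/h): A 244, B 1756
Sensible, products 25→198 °C: 21278 kJ/h
Q = ΔH = 75881 kJ/h = 21.078 kW
Heat supplied = 21.078 kW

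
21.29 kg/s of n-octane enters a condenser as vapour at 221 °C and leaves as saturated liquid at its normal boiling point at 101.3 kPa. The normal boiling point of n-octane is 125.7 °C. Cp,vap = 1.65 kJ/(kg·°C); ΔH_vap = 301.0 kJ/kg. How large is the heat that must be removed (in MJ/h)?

vapour 221→125.7 °C: -157.24 kJ/kg
condensation at 125.7 °C: -301 kJ/kg
Δh = -157.24 + -301 = -458.25 kJ/kg
Q = ṁ·Δh = 21.29 kg/s × -458.25 kJ/kg = -9756 kJ/s
|Q| = 9756 kW = 35122 MJ/h

Q_c = 35100 MJ/h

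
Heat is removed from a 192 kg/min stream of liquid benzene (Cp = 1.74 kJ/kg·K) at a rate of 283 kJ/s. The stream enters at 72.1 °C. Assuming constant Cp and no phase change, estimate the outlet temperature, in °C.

Q = 283 kJ/s = 16980 kJ/min
ΔT = Q/(ṁ·Cp) = 16980/(192×1.74) = 50.826 K
T_out = 72.1 − 50.826 = 21.274 °C

T_out = 21.3 °C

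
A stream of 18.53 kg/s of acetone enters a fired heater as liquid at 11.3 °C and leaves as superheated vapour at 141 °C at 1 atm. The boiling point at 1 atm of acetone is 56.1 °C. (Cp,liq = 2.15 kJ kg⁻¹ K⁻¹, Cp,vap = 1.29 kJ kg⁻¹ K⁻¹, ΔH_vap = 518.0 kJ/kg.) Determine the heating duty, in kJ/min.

liquid 11.3→56.1 °C: 96.32 kJ/kg
vaporisation at 56.1 °C: 518 kJ/kg
vapour 56.1→141 °C: 109.52 kJ/kg
Δh = 96.32 + 518 + 109.52 = 723.84 kJ/kg
Q = ṁ·Δh = 18.53 kg/s × 723.84 kJ/kg = 13413 kJ/s
|Q| = 13413 kW = 804770 kJ/min

Q = 805000 kJ/min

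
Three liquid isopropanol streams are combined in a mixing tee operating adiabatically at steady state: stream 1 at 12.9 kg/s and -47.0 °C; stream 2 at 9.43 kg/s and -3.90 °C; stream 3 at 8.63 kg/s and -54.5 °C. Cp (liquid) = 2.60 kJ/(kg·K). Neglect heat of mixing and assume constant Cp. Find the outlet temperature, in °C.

Adiabatic, steady state ⇒ Σ ṁᵢCp,ᵢ(T_out − Tᵢ) = 0
T_out = Σ ṁᵢCp,ᵢTᵢ / Σ ṁᵢCp,ᵢ
      = -2894.9 / 80.496 = -35.963 °C

T_out = -36.0 °C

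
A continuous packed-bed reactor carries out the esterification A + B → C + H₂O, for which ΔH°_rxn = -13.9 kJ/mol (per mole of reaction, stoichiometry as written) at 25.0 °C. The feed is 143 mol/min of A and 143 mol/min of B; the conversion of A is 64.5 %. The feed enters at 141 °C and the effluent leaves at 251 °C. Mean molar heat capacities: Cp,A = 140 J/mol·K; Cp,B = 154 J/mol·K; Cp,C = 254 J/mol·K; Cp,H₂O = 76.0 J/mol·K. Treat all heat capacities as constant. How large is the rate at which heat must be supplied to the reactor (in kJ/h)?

Q_in = 246000 kJ/h

Extent of reaction ξ = 0.645 × 143 = 92.235 mol/min
Reaction term: ξ·ΔH°_rxn = 92.235 × -13.9 = -1282.1 kJ/min
Sensible, feed 141→25 °C: -4876.9 kJ/min
Outlet flows (mol/min): A 50.765, B 50.765, C 92.235, H₂O 92.235
Sensible, products 25→251 °C: 10252 kJ/min
Q = ΔH = 4093 kJ/min = 68.216 kW
Heat supplied = 245580 kJ/h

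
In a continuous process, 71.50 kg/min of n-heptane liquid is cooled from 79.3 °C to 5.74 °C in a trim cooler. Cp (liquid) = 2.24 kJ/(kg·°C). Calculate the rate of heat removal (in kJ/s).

Q = ṁ·Cp·ΔT = 71.50 × 2.24 × (5.74 − 79.3) = -11781 kJ/min
Converting: 11781 / 60 s = 196.36 kW

Q_c = 196 kJ/s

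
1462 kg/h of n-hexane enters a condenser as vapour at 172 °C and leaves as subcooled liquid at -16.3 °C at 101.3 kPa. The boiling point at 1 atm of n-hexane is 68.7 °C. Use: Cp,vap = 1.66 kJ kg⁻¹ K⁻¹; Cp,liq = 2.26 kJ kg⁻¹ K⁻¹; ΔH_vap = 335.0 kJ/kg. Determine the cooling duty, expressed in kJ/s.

vapour 172→68.7 °C: -171.48 kJ/kg
condensation at 68.7 °C: -335 kJ/kg
liquid 68.7→-16.3 °C: -192.1 kJ/kg
Δh = -171.48 + -335 + -192.1 = -698.58 kJ/kg
Q = ṁ·Δh = 1462 kg/h × -698.58 kJ/kg = -1.0213e+06 kJ/h
|Q| = 283.7 kW

Q_c = 284 kJ/s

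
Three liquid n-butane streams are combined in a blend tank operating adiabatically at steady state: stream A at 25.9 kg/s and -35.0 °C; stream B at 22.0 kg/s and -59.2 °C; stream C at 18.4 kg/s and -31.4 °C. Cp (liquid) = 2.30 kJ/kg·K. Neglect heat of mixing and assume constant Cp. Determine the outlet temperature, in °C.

Energy balance with Q = 0: Σ ṁᵢCp,ᵢ(T_out − Tᵢ) = 0
Σ ṁᵢCp,ᵢTᵢ = 25.9×2.30×-35.0 + 22.0×2.30×-59.2 + 18.4×2.30×-31.4 = -6409.3
Σ ṁᵢCp,ᵢ = 25.9×2.30 + 22.0×2.30 + 18.4×2.30 = 152.49
T_out = -6409.3 / 152.49 = -42.031 °C

T_out = -42.0 °C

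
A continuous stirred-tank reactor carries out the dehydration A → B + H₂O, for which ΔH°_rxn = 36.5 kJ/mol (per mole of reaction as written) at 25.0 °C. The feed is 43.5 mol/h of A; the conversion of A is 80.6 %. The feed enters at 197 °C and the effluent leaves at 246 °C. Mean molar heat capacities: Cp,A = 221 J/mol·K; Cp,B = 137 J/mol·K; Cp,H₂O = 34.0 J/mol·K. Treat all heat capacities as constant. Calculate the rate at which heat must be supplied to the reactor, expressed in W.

Q_in = 379 W

Extent of reaction ξ = 0.806 × 43.5 = 35.061 mol/h
Reaction term: ξ·ΔH°_rxn = 35.061 × 36.5 = 1279.7 kJ/h
Sensible, feed 197→25 °C: -1653.5 kJ/h
Outlet flows (mol/h): A 8.439, B 35.061, H₂O 35.061
Sensible, products 25→246 °C: 1737.2 kJ/h
Q = ΔH = 1363.4 kJ/h = 0.37871 kW
Heat supplied = 378.71 W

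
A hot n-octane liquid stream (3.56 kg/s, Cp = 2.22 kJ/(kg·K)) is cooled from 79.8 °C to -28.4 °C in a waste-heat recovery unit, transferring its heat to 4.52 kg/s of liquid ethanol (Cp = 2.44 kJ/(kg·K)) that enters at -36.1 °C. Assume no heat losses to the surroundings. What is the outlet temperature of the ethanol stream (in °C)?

Heat released by hot stream: Q = 3.56 × 2.22 × (79.8 − -28.4) = 855.13 kJ/s
Energy balance on cold side (adiabatic exchanger): Q = ṁ_c·Cp_c·(T_c,out − T_c,in)
T_c,out = -36.1 + 855.13/(4.52 × 2.44) = 41.436 °C

T_c,out = 41.4 °C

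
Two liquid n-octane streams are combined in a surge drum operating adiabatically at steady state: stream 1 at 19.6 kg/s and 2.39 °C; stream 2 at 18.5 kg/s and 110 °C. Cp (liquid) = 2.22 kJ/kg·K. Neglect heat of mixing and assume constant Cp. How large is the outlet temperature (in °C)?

T_out = 54.6 °C

No heat crosses the boundary, so H_out = H_in.
T_out = Σ ṁᵢCp,ᵢTᵢ / Σ ṁᵢCp,ᵢ
      = 4621.7 / 84.582 = 54.642 °C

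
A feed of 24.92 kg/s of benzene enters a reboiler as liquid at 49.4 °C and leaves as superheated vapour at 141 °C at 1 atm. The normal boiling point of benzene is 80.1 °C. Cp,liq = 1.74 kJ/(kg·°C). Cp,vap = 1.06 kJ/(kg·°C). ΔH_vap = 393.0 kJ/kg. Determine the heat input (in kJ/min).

liquid 49.4→80.1 °C: 53.418 kJ/kg
vaporisation at 80.1 °C: 393 kJ/kg
vapour 80.1→141 °C: 64.554 kJ/kg
Δh = 53.418 + 393 + 64.554 = 510.97 kJ/kg
Q = ṁ·Δh = 24.92 kg/s × 510.97 kJ/kg = 12733 kJ/s
|Q| = 12733 kW = 764010 kJ/min

Q = 764000 kJ/min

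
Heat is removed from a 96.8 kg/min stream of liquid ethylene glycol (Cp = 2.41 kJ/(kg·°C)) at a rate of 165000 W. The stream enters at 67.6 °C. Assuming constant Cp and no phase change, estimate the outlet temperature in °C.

T_out = 25.2 °C

Q = 165000 W = 9900 kJ/min
ΔT = Q/(ṁ·Cp) = 9900/(96.8×2.41) = 42.437 K
T_out = 67.6 − 42.437 = 25.163 °C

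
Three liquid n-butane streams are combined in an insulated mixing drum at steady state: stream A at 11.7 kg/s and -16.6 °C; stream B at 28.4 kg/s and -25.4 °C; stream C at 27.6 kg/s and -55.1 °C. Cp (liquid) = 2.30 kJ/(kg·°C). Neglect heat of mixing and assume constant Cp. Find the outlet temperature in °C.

No heat crosses the boundary, so H_out = H_in.
Σ ṁᵢCp,ᵢTᵢ = 11.7×2.30×-16.6 + 28.4×2.30×-25.4 + 27.6×2.30×-55.1 = -5603.6
Σ ṁᵢCp,ᵢ = 11.7×2.30 + 28.4×2.30 + 27.6×2.30 = 155.71
T_out = -5603.6 / 155.71 = -35.987 °C

T_out = -36.0 °C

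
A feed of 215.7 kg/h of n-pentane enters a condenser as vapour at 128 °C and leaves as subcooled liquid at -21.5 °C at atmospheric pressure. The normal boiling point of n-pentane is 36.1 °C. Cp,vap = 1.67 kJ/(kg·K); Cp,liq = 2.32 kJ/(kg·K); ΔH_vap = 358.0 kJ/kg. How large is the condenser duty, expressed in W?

Q_c = 38700 W

vapour 128→36.1 °C: -153.47 kJ/kg
condensation at 36.1 °C: -358 kJ/kg
liquid 36.1→-21.5 °C: -133.63 kJ/kg
Δh = -153.47 + -358 + -133.63 = -645.11 kJ/kg
Q = ṁ·Δh = 215.7 kg/h × -645.11 kJ/kg = -139150 kJ/h
|Q| = 38.653 kW = 38653 W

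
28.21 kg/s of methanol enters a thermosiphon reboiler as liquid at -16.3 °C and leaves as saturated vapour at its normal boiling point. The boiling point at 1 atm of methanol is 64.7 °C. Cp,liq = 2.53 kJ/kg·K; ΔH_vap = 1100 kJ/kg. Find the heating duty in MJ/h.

liquid -16.3→64.7 °C: 204.93 kJ/kg
vaporisation at 64.7 °C: 1100 kJ/kg
Δh = 204.93 + 1100 = 1304.9 kJ/kg
Q = ṁ·Δh = 28.21 kg/s × 1304.9 kJ/kg = 36812 kJ/s
|Q| = 36812 kW = 132520 MJ/h

Q = 133000 MJ/h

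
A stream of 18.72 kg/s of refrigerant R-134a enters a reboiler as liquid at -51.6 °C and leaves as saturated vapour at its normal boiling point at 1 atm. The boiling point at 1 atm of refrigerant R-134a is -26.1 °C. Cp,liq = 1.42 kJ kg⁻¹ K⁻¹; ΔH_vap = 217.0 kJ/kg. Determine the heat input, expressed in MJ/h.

Q = 17100 MJ/h

liquid -51.6→-26.1 °C: 36.21 kJ/kg
vaporisation at -26.1 °C: 217 kJ/kg
Δh = 36.21 + 217 = 253.21 kJ/kg
Q = ṁ·Δh = 18.72 kg/s × 253.21 kJ/kg = 4740.1 kJ/s
|Q| = 4740.1 kW = 17064 MJ/h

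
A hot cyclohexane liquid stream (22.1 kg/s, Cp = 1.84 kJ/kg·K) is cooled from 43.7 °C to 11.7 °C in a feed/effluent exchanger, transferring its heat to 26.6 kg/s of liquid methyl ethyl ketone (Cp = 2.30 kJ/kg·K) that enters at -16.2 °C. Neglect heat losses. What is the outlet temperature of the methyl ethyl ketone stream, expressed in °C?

Heat released by hot stream: Q = 22.1 × 1.84 × (43.7 − 11.7) = 1301.2 kJ/s
Energy balance on cold side (adiabatic exchanger): Q = ṁ_c·Cp_c·(T_c,out − T_c,in)
T_c,out = -16.2 + 1301.2/(26.6 × 2.30) = 5.0692 °C

T_c,out = 5.07 °C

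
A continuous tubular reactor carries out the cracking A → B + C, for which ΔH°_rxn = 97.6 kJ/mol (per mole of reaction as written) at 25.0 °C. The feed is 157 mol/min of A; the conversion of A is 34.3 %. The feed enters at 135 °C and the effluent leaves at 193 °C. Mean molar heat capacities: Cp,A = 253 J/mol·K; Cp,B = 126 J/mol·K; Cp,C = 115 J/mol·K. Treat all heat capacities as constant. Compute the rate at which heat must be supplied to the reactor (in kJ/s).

Q_in = 124 kJ/s

Extent of reaction ξ = 0.343 × 157 = 53.851 mol/min
Reaction term: ξ·ΔH°_rxn = 53.851 × 97.6 = 5255.9 kJ/min
Sensible, feed 135→25 °C: -4369.3 kJ/min
Outlet flows (mol/min): A 103.15, B 53.851, C 53.851
Sensible, products 25→193 °C: 6564.6 kJ/min
Q = ΔH = 7451.1 kJ/min = 124.19 kW
Heat supplied = 124.19 kJ/s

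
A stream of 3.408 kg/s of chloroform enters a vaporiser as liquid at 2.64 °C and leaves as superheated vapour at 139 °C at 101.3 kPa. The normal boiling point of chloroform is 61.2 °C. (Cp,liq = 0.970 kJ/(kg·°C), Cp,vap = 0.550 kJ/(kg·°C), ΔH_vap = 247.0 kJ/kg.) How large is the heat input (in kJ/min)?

Q = 70900 kJ/min

liquid 2.64→61.2 °C: 56.803 kJ/kg
vaporisation at 61.2 °C: 247 kJ/kg
vapour 61.2→139 °C: 42.79 kJ/kg
Δh = 56.803 + 247 + 42.79 = 346.59 kJ/kg
Q = ṁ·Δh = 3.408 kg/s × 346.59 kJ/kg = 1181.2 kJ/s
|Q| = 1181.2 kW = 70871 kJ/min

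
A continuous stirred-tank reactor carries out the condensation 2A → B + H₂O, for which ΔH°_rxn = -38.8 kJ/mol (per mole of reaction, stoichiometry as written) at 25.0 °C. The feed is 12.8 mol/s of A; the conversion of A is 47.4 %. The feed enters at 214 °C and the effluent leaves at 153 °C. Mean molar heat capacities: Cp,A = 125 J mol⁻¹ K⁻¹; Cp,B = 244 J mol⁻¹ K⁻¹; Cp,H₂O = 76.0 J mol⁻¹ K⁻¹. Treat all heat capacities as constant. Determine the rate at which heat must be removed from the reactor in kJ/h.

Extent of reaction ξ = 0.474 × 12.8 / 2 = 3.0336 mol/s
Reaction term: ξ·ΔH°_rxn = 3.0336 × -38.8 = -117.7 kJ/s
Sensible, feed 214→25 °C: -302.4 kJ/s
Outlet flows (mol/s): A 6.7328, B 3.0336, H₂O 3.0336
Sensible, products 25→153 °C: 231.98 kJ/s
Q = ΔH = -188.12 kJ/s = -188.12 kW
Heat removed = 677240 kJ/h

Q_out = 677000 kJ/h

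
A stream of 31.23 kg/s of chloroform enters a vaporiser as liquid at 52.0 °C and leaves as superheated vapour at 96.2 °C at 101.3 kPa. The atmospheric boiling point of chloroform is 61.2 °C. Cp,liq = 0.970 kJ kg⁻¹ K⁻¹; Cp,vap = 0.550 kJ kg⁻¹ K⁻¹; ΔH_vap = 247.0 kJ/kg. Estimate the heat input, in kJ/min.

liquid 52.0→61.2 °C: 8.924 kJ/kg
vaporisation at 61.2 °C: 247 kJ/kg
vapour 61.2→96.2 °C: 19.25 kJ/kg
Δh = 8.924 + 247 + 19.25 = 275.17 kJ/kg
Q = ṁ·Δh = 31.23 kg/s × 275.17 kJ/kg = 8593.7 kJ/s
|Q| = 8593.7 kW = 515620 kJ/min

Q = 516000 kJ/min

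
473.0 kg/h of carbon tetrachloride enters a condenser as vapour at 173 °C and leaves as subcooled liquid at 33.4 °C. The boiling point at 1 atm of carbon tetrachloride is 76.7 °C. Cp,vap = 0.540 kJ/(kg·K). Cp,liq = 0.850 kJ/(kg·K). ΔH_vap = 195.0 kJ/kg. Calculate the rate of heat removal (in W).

Q_c = 37300 W

vapour 173→76.7 °C: -52.002 kJ/kg
condensation at 76.7 °C: -195 kJ/kg
liquid 76.7→33.4 °C: -36.805 kJ/kg
Δh = -52.002 + -195 + -36.805 = -283.81 kJ/kg
Q = ṁ·Δh = 473.0 kg/h × -283.81 kJ/kg = -134240 kJ/h
|Q| = 37.289 kW = 37289 W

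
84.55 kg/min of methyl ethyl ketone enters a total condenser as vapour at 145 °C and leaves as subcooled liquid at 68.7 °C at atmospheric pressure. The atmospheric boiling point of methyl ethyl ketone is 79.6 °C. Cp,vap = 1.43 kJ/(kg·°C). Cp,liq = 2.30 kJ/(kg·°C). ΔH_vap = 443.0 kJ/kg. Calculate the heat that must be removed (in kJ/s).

vapour 145→79.6 °C: -93.522 kJ/kg
condensation at 79.6 °C: -443 kJ/kg
liquid 79.6→68.7 °C: -25.07 kJ/kg
Δh = -93.522 + -443 + -25.07 = -561.59 kJ/kg
Q = ṁ·Δh = 84.55 kg/min × -561.59 kJ/kg = -47483 kJ/min
|Q| = 791.38 kW

Q_c = 791 kJ/s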